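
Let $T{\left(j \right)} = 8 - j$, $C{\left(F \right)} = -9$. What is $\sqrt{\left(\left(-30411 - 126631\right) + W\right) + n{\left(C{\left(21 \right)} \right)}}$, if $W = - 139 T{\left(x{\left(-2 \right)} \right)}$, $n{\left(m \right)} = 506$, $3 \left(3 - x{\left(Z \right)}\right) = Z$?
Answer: $\frac{i \sqrt{1414245}}{3} \approx 396.41 i$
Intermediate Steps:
$x{\left(Z \right)} = 3 - \frac{Z}{3}$
$W = - \frac{1807}{3}$ ($W = - 139 \left(8 - \left(3 - - \frac{2}{3}\right)\right) = - 139 \left(8 - \left(3 + \frac{2}{3}\right)\right) = - 139 \left(8 - \frac{11}{3}\right) = \left(-139\right) \frac{13}{3} = - \frac{1807}{3} \approx -602.33$)
$\sqrt{\left(\left(-30411 - 126631\right) + W\right) + n{\left(C{\left(21 \right)} \right)}} = \sqrt{\left(\left(-30411 - 126631\right) - \frac{1807}{3}\right) + 506} = \sqrt{\left(-157042 - \frac{1807}{3}\right) + 506} = \sqrt{- \frac{472933}{3} + 506} = \sqrt{- \frac{471415}{3}} = \frac{i \sqrt{1414245}}{3}$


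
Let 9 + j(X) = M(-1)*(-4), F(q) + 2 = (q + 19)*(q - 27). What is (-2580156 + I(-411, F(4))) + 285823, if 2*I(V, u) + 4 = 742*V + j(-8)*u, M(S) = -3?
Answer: -4895225/2 ≈ -2.4476e+6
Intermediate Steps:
F(q) = -2 + (-27 + q)*(19 + q) (F(q) = -2 + (q + 19)*(q - 27) = -2 + (19 + q)*(-27 + q) = -2 + (-27 + q)*(19 + q))
j(X) = 3 (j(X) = -9 - 3*(-4) = -9 + 12 = 3)
I(V, u) = -2 + 371*V + 3*u/2 (I(V, u) = -2 + (742*V + 3*u)/2 = -2 + (3*u + 742*V)/2 = -2 + (371*V + 3*u/2) = -2 + 371*V + 3*u/2)
(-2580156 + I(-411, F(4))) + 285823 = (-2580156 + (-2 + 371*(-411) + 3*(-515 + 4**2 - 8*4)/2)) + 285823 = (-2580156 + (-2 - 152481 + 3*(-515 + 16 - 32)/2)) + 285823 = (-2580156 + (-2 - 152481 + (3/2)*(-531))) + 285823 = (-2580156 + (-2 - 152481 - 1593/2)) + 285823 = (-2580156 - 306559/2) + 285823 = -5466871/2 + 285823 = -4895225/2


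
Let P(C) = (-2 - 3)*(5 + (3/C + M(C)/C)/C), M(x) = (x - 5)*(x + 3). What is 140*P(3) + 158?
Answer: -2642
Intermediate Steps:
M(x) = (-5 + x)*(3 + x)
P(C) = -25 - 5*(3/C + (-15 + C² - 2*C)/C)/C (P(C) = (-2 - 3)*(5 + (3/C + (-15 + C² - 2*C)/C)/C) = -5*(5 + (3/C + (-15 + C² - 2*C)/C)/C) = -25 - 5*(3/C + (-15 + C² - 2*C)/C)/C)
140*P(3) + 158 = 140*(-30 + 10/3 + 60/3²) + 158 = 140*(-30 + 10*(⅓) + 60*(⅑)) + 158 = 140*(-30 + 10/3 + 20/3) + 158 = 140*(-20) + 158 = -2800 + 158 = -2642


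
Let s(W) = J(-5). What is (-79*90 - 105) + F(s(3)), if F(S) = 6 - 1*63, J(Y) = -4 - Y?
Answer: -7272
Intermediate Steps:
s(W) = 1 (s(W) = -4 - 1*(-5) = -4 + 5 = 1)
F(S) = -57 (F(S) = 6 - 63 = -57)
(-79*90 - 105) + F(s(3)) = (-79*90 - 105) - 57 = (-7110 - 105) - 57 = -7215 - 57 = -7272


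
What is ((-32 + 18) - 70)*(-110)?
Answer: 9240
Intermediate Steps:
((-32 + 18) - 70)*(-110) = (-14 - 70)*(-110) = -84*(-110) = 9240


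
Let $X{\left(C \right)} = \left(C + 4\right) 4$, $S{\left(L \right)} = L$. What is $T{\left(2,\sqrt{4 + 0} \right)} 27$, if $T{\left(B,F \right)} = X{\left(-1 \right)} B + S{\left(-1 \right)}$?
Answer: $621$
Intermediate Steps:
$X{\left(C \right)} = 16 + 4 C$ ($X{\left(C \right)} = \left(4 + C\right) 4 = 16 + 4 C$)
$T{\left(B,F \right)} = -1 + 12 B$ ($T{\left(B,F \right)} = \left(16 + 4 \left(-1\right)\right) B - 1 = \left(16 - 4\right) B - 1 = 12 B - 1 = -1 + 12 B$)
$T{\left(2,\sqrt{4 + 0} \right)} 27 = \left(-1 + 12 \cdot 2\right) 27 = \left(-1 + 24\right) 27 = 23 \cdot 27 = 621$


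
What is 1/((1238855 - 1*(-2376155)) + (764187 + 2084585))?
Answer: 1/6463782 ≈ 1.5471e-7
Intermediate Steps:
1/((1238855 - 1*(-2376155)) + (764187 + 2084585)) = 1/((1238855 + 2376155) + 2848772) = 1/(3615010 + 2848772) = 1/6463782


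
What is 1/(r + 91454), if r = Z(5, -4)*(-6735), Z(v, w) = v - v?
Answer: 1/91454 ≈ 1.0934e-5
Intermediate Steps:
Z(v, w) = 0
r = 0 (r = 0*(-6735) = 0)
1/(r + 91454) = 1/(0 + 91454) = 1/91454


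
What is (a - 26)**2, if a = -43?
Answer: 4761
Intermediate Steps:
(a - 26)**2 = (-43 - 26)**2 = (-69)**2 = 4761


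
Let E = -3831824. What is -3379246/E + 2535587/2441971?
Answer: 8983971927277/4678601542552 ≈ 1.9202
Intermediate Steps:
-3379246/E + 2535587/2441971 = -3379246/(-3831824) + 2535587/2441971 = -3379246*(-1/3831824) + 2535587*(1/2441971) = 1689623/1915912 + 2535587/2441971 = 8983971927277/4678601542552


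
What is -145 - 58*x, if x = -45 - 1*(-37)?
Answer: 319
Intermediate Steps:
x = -8 (x = -45 + 37 = -8)
-145 - 58*x = -145 - 58*(-8) = -145 + 464 = 319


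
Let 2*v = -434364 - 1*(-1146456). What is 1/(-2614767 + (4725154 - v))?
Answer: 1/1754341 ≈ 5.7001e-7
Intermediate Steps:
v = 356046 (v = (-434364 - 1*(-1146456))/2 = (-434364 + 1146456)/2 = (½)*712092 = 356046)
1/(-2614767 + (4725154 - v)) = 1/(-2614767 + (4725154 - 1*356046)) = 1/(-2614767 + (4725154 - 356046)) = 1/(-2614767 + 4369108) = 1/1754341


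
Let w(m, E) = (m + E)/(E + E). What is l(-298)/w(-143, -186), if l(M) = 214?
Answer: 79608/329 ≈ 241.97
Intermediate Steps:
w(m, E) = (E + m)/(2*E) (w(m, E) = (E + m)/((2*E)) = (E + m)*(1/(2*E)) = (E + m)/(2*E))
l(-298)/w(-143, -186) = 214/(((1/2)*(-186 - 143)/(-186))) = 214/(((1/2)*(-1/186)*(-329))) = 214/(329/372) = 214*(372/329) = 79608/329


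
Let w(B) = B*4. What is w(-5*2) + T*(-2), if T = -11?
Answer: -18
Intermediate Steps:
w(B) = 4*B
w(-5*2) + T*(-2) = 4*(-5*2) - 11*(-2) = 4*(-10) + 22 = -40 + 22 = -18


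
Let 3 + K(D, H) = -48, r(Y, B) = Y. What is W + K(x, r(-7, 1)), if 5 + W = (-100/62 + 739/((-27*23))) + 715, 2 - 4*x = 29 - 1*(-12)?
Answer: 12632450/19251 ≈ 656.20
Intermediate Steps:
x = -39/4 (x = 1/2 - (29 - 1*(-12))/4 = 1/2 - (29 + 12)/4 = 1/2 - 1/4*41 = 1/2 - 41/4 = -39/4 ≈ -9.7500)
K(D, H) = -51 (K(D, H) = -3 - 48 = -51)
W = 13614251/19251 (W = -5 + ((-100/62 + 739/((-27*23))) + 715) = -5 + ((-100*1/62 + 739/(-621)) + 715) = -5 + ((-50/31 + 739*(-1/621)) + 715) = -5 + ((-50/31 - 739/621) + 715) = -5 + (-53959/19251 + 715) = -5 + 13710506/19251 = 13614251/19251 ≈ 707.20)
W + K(x, r(-7, 1)) = 13614251/19251 - 51 = 12632450/19251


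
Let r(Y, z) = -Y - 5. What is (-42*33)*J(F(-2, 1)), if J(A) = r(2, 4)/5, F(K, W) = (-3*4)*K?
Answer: 9702/5 ≈ 1940.4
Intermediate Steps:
F(K, W) = -12*K
r(Y, z) = -5 - Y
J(A) = -7/5 (J(A) = (-5 - 1*2)/5 = (-5 - 2)*(⅕) = -7*⅕ = -7/5)
(-42*33)*J(F(-2, 1)) = -42*33*(-7/5) = -1386*(-7/5) = 9702/5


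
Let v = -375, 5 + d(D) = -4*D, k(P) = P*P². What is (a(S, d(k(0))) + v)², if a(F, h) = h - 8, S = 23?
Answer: 150544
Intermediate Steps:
k(P) = P³
d(D) = -5 - 4*D
a(F, h) = -8 + h
(a(S, d(k(0))) + v)² = ((-8 + (-5 - 4*0³)) - 375)² = ((-8 + (-5 - 4*0)) - 375)² = ((-8 + (-5 + 0)) - 375)² = ((-8 - 5) - 375)² = (-13 - 375)² = (-388)² = 150544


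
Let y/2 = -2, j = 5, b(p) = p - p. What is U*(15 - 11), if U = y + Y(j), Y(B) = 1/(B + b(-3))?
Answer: -76/5 ≈ -15.200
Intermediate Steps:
b(p) = 0
y = -4 (y = 2*(-2) = -4)
Y(B) = 1/B (Y(B) = 1/(B + 0) = 1/B)
U = -19/5 (U = -4 + 1/5 = -4 + ⅕ = -19/5 ≈ -3.8000)
U*(15 - 11) = -19*(15 - 11)/5 = -19/5*4 = -76/5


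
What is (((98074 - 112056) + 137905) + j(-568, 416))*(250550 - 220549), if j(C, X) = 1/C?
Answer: 2111718278263/568 ≈ 3.7178e+9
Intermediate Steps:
(((98074 - 112056) + 137905) + j(-568, 416))*(250550 - 220549) = (((98074 - 112056) + 137905) + 1/(-568))*(250550 - 220549) = ((-13982 + 137905) - 1/568)*30001 = (123923 - 1/568)*30001 = (70388263/568)*30001 = 2111718278263/568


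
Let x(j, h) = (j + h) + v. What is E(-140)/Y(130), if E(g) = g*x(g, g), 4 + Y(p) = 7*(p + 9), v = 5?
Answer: 38500/969 ≈ 39.732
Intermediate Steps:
Y(p) = 59 + 7*p (Y(p) = -4 + 7*(p + 9) = -4 + 7*(9 + p) = -4 + (63 + 7*p) = 59 + 7*p)
x(j, h) = 5 + h + j (x(j, h) = (j + h) + 5 = (h + j) + 5 = 5 + h + j)
E(g) = g*(5 + 2*g) (E(g) = g*(5 + g + g) = g*(5 + 2*g))
E(-140)/Y(130) = (-140*(5 + 2*(-140)))/(59 + 7*130) = (-140*(5 - 280))/(59 + 910) = -140*(-275)/969 = 38500*(1/969) = 38500/969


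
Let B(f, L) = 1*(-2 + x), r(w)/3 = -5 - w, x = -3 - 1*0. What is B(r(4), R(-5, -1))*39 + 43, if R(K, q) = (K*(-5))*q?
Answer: -152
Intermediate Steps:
R(K, q) = -5*K*q (R(K, q) = (-5*K)*q = -5*K*q)
x = -3 (x = -3 + 0 = -3)
r(w) = -15 - 3*w (r(w) = 3*(-5 - w) = -15 - 3*w)
B(f, L) = -5 (B(f, L) = 1*(-2 - 3) = 1*(-5) = -5)
B(r(4), R(-5, -1))*39 + 43 = -5*39 + 43 = -195 + 43 = -152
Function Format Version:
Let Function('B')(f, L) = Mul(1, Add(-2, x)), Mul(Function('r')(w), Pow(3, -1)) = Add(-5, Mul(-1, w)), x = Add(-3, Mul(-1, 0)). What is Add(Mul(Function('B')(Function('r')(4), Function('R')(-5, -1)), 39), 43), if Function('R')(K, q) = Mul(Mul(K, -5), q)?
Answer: -152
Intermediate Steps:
Function('R')(K, q) = Mul(-5, K, q) (Function('R')(K, q) = Mul(Mul(-5, K), q) = Mul(-5, K, q))
x = -3 (x = Add(-3, 0) = -3)
Function('r')(w) = Add(-15, Mul(-3, w)) (Function('r')(w) = Mul(3, Add(-5, Mul(-1, w))) = Add(-15, Mul(-3, w)))
Function('B')(f, L) = -5 (Function('B')(f, L) = Mul(1, Add(-2, -3)) = Mul(1, -5) = -5)
Add(Mul(Function('B')(Function('r')(4), Function('R')(-5, -1)), 39), 43) = Add(Mul(-5, 39), 43) = Add(-195, 43) = -152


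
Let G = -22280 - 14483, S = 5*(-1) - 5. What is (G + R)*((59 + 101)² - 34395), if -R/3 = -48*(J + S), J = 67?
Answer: 251141225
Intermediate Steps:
S = -10 (S = -5 - 5 = -10)
G = -36763
R = 8208 (R = -(-144)*(67 - 10) = -(-144)*57 = -3*(-2736) = 8208)
(G + R)*((59 + 101)² - 34395) = (-36763 + 8208)*((59 + 101)² - 34395) = -28555*(160² - 34395) = -28555*(25600 - 34395) = -28555*(-8795) = 251141225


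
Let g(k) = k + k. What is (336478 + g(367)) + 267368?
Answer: 604580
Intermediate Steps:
g(k) = 2*k
(336478 + g(367)) + 267368 = (336478 + 2*367) + 267368 = (336478 + 734) + 267368 = 337212 + 267368 = 604580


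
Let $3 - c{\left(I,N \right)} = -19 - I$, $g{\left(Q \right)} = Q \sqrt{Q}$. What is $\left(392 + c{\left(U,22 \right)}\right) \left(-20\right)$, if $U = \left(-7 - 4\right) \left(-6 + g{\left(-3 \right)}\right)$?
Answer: $-9600 - 660 i \sqrt{3} \approx -9600.0 - 1143.2 i$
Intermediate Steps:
$g{\left(Q \right)} = Q^{\frac{3}{2}}$
$U = 66 + 33 i \sqrt{3}$ ($U = \left(-7 - 4\right) \left(-6 + \left(-3\right)^{\frac{3}{2}}\right) = - 11 \left(-6 - 3 i \sqrt{3}\right) = 66 + 33 i \sqrt{3} \approx 66.0 + 57.158 i$)
$c{\left(I,N \right)} = 22 + I$ ($c{\left(I,N \right)} = 3 - \left(-19 - I\right) = 3 + \left(19 + I\right) = 22 + I$)
$\left(392 + c{\left(U,22 \right)}\right) \left(-20\right) = \left(392 + \left(22 + \left(66 + 33 i \sqrt{3}\right)\right)\right) \left(-20\right) = \left(392 + \left(88 + 33 i \sqrt{3}\right)\right) \left(-20\right) = \left(480 + 33 i \sqrt{3}\right) \left(-20\right) = -9600 - 660 i \sqrt{3}$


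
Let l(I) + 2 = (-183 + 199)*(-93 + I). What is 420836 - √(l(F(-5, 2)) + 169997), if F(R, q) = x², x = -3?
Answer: 420836 - 3*√18739 ≈ 4.2043e+5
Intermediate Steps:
F(R, q) = 9 (F(R, q) = (-3)² = 9)
l(I) = -1490 + 16*I (l(I) = -2 + (-183 + 199)*(-93 + I) = -2 + 16*(-93 + I) = -2 + (-1488 + 16*I) = -1490 + 16*I)
420836 - √(l(F(-5, 2)) + 169997) = 420836 - √((-1490 + 16*9) + 169997) = 420836 - √((-1490 + 144) + 169997) = 420836 - √(-1346 + 169997) = 420836 - √168651 = 420836 - 3*√18739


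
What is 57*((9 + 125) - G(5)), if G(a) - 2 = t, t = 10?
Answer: 6954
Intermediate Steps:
G(a) = 12 (G(a) = 2 + 10 = 12)
57*((9 + 125) - G(5)) = 57*((9 + 125) - 1*12) = 57*(134 - 12) = 57*122 = 6954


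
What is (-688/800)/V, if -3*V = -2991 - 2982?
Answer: -43/99550 ≈ -0.00043194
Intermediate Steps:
V = 1991 (V = -(-2991 - 2982)/3 = -⅓*(-5973) = 1991)
(-688/800)/V = -688/800/1991 = -688*1/800*(1/1991) = -43/50*1/1991 = -43/99550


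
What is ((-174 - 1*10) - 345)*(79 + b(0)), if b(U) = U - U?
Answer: -41791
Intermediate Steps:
b(U) = 0
((-174 - 1*10) - 345)*(79 + b(0)) = ((-174 - 1*10) - 345)*(79 + 0) = ((-174 - 10) - 345)*79 = (-184 - 345)*79 = -529*79 = -41791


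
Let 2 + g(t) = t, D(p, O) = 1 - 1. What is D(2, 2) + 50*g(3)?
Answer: 50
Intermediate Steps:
D(p, O) = 0
g(t) = -2 + t
D(2, 2) + 50*g(3) = 0 + 50*(-2 + 3) = 0 + 50*1 = 0 + 50 = 50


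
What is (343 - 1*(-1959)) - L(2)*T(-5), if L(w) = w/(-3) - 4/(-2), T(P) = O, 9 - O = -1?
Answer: 6866/3 ≈ 2288.7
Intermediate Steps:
O = 10 (O = 9 - 1*(-1) = 9 + 1 = 10)
T(P) = 10
L(w) = 2 - w/3 (L(w) = w*(-1/3) - 4*(-1/2) = -w/3 + 2 = 2 - w/3)
(343 - 1*(-1959)) - L(2)*T(-5) = (343 - 1*(-1959)) - (2 - 1/3*2)*10 = (343 + 1959) - (2 - 2/3)*10 = 2302 - 4*10/3 = 2302 - 1*40/3 = 2302 - 40/3 = 6866/3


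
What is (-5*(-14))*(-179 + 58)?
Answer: -8470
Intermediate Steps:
(-5*(-14))*(-179 + 58) = 70*(-121) = -8470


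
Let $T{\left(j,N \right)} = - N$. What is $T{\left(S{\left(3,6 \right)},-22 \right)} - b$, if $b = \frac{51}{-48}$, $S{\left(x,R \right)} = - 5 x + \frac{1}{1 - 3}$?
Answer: $\frac{369}{16} \approx 23.063$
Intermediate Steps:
$S{\left(x,R \right)} = - \frac{1}{2} - 5 x$ ($S{\left(x,R \right)} = - 5 x + \frac{1}{-2} = - 5 x - \frac{1}{2} = - \frac{1}{2} - 5 x$)
$b = - \frac{17}{16}$ ($b = 51 \left(- \frac{1}{48}\right) = - \frac{17}{16} \approx -1.0625$)
$T{\left(S{\left(3,6 \right)},-22 \right)} - b = \left(-1\right) \left(-22\right) - - \frac{17}{16} = 22 + \frac{17}{16} = \frac{369}{16}$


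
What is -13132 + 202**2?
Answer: 27672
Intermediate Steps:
-13132 + 202**2 = -13132 + 40804 = 27672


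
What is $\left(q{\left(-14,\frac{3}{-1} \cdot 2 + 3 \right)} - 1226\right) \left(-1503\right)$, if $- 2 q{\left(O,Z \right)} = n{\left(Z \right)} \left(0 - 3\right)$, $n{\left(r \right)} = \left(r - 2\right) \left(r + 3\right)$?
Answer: $1842678$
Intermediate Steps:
$n{\left(r \right)} = \left(-2 + r\right) \left(3 + r\right)$
$q{\left(O,Z \right)} = -9 + \frac{3 Z}{2} + \frac{3 Z^{2}}{2}$ ($q{\left(O,Z \right)} = - \frac{\left(-6 + Z + Z^{2}\right) \left(0 - 3\right)}{2} = - \frac{\left(-6 + Z + Z^{2}\right) \left(-3\right)}{2} = - \frac{18 - 3 Z - 3 Z^{2}}{2} = -9 + \frac{3 Z}{2} + \frac{3 Z^{2}}{2}$)
$\left(q{\left(-14,\frac{3}{-1} \cdot 2 + 3 \right)} - 1226\right) \left(-1503\right) = \left(\left(-9 + \frac{3 \left(\frac{3}{-1} \cdot 2 + 3\right)}{2} + \frac{3 \left(\frac{3}{-1} \cdot 2 + 3\right)^{2}}{2}\right) - 1226\right) \left(-1503\right) = \left(\left(-9 + \frac{3 \left(3 \left(-1\right) 2 + 3\right)}{2} + \frac{3 \left(3 \left(-1\right) 2 + 3\right)^{2}}{2}\right) - 1226\right) \left(-1503\right) = \left(\left(-9 + \frac{3 \left(\left(-3\right) 2 + 3\right)}{2} + \frac{3 \left(\left(-3\right) 2 + 3\right)^{2}}{2}\right) - 1226\right) \left(-1503\right) = \left(\left(-9 + \frac{3 \left(-6 + 3\right)}{2} + \frac{3 \left(-6 + 3\right)^{2}}{2}\right) - 1226\right) \left(-1503\right) = \left(\left(-9 + \frac{3}{2} \left(-3\right) + \frac{3 \left(-3\right)^{2}}{2}\right) - 1226\right) \left(-1503\right) = \left(\left(-9 - \frac{9}{2} + \frac{3}{2} \cdot 9\right) - 1226\right) \left(-1503\right) = \left(\left(-9 - \frac{9}{2} + \frac{27}{2}\right) - 1226\right) \left(-1503\right) = \left(0 - 1226\right) \left(-1503\right) = \left(-1226\right) \left(-1503\right) = 1842678$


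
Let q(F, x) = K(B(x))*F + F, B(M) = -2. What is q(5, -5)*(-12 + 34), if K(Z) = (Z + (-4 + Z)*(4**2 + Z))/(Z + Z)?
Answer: 2475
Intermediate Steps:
K(Z) = (Z + (-4 + Z)*(16 + Z))/(2*Z) (K(Z) = (Z + (-4 + Z)*(16 + Z))/((2*Z)) = (Z + (-4 + Z)*(16 + Z))*(1/(2*Z)) = (Z + (-4 + Z)*(16 + Z))/(2*Z))
q(F, x) = 45*F/2 (q(F, x) = ((1/2)*(-64 - 2*(13 - 2))/(-2))*F + F = ((1/2)*(-1/2)*(-64 - 2*11))*F + F = ((1/2)*(-1/2)*(-64 - 22))*F + F = ((1/2)*(-1/2)*(-86))*F + F = 43*F/2 + F = 45*F/2)
q(5, -5)*(-12 + 34) = ((45/2)*5)*(-12 + 34) = (225/2)*22 = 2475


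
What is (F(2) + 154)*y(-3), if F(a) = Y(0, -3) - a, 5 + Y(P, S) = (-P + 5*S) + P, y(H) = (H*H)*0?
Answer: 0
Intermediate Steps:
y(H) = 0 (y(H) = H**2*0 = 0)
Y(P, S) = -5 + 5*S (Y(P, S) = -5 + ((-P + 5*S) + P) = -5 + 5*S)
F(a) = -20 - a (F(a) = (-5 + 5*(-3)) - a = (-5 - 15) - a = -20 - a)
(F(2) + 154)*y(-3) = ((-20 - 1*2) + 154)*0 = ((-20 - 2) + 154)*0 = (-22 + 154)*0 = 132*0 = 0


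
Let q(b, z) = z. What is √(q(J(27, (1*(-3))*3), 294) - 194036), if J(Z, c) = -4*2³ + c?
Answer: I*√193742 ≈ 440.16*I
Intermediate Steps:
J(Z, c) = -32 + c (J(Z, c) = -4*8 + c = -32 + c)
√(q(J(27, (1*(-3))*3), 294) - 194036) = √(294 - 194036) = √(-193742) = I*√193742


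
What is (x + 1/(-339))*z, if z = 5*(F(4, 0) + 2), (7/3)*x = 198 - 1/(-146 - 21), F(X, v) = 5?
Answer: 168139850/56613 ≈ 2970.0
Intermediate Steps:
x = 99201/1169 (x = 3*(198 - 1/(-146 - 21))/7 = 3*(198 - 1/(-167))/7 = 3*(198 - 1*(-1/167))/7 = 3*(198 + 1/167)/7 = (3/7)*(33067/167) = 99201/1169 ≈ 84.860)
z = 35 (z = 5*(5 + 2) = 5*7 = 35)
(x + 1/(-339))*z = (99201/1169 + 1/(-339))*35 = (99201/1169 - 1/339)*35 = (33627970/396291)*35 = 168139850/56613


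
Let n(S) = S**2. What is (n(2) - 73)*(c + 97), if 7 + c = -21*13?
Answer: 12627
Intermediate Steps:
c = -280 (c = -7 - 21*13 = -7 - 273 = -280)
(n(2) - 73)*(c + 97) = (2**2 - 73)*(-280 + 97) = (4 - 73)*(-183) = -69*(-183) = 12627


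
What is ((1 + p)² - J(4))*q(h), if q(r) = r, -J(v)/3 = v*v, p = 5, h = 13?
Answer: 1092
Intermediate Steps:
J(v) = -3*v² (J(v) = -3*v*v = -3*v²)
((1 + p)² - J(4))*q(h) = ((1 + 5)² - (-3)*4²)*13 = (6² - (-3)*16)*13 = (36 - 1*(-48))*13 = (36 + 48)*13 = 84*13 = 1092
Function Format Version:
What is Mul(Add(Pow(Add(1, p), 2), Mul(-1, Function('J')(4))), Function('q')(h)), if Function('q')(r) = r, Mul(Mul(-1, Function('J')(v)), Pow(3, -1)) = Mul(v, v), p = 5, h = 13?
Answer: 1092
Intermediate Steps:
Function('J')(v) = Mul(-3, Pow(v, 2)) (Function('J')(v) = Mul(-3, Mul(v, v)) = Mul(-3, Pow(v, 2)))
Mul(Add(Pow(Add(1, p), 2), Mul(-1, Function('J')(4))), Function('q')(h)) = Mul(Add(Pow(Add(1, 5), 2), Mul(-1, Mul(-3, Pow(4, 2)))), 13) = Mul(Add(Pow(6, 2), Mul(-1, Mul(-3, 16))), 13) = Mul(Add(36, Mul(-1, -48)), 13) = Mul(Add(36, 48), 13) = Mul(84, 13) = 1092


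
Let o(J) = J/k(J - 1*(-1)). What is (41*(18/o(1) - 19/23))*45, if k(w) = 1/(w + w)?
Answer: 311805/46 ≈ 6778.4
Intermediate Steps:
k(w) = 1/(2*w)
o(J) = J*(2 + 2*J) (o(J) = J/((1/(2*(J - 1*(-1))))) = J/((1/(2*(J + 1)))) = J/((1/(2*(1 + J)))) = J*(2 + 2*J))
(41*(18/o(1) - 19/23))*45 = (41*(18/((2*1*(1 + 1))) - 19/23))*45 = (41*(18/((2*1*2)) - 19*1/23))*45 = (41*(18/4 - 19/23))*45 = (41*(18*(1/4) - 19/23))*45 = (41*(9/2 - 19/23))*45 = (41*(169/46))*45 = (6929/46)*45 = 311805/46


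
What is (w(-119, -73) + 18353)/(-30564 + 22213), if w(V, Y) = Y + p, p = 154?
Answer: -18434/8351 ≈ -2.2074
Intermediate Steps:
w(V, Y) = 154 + Y (w(V, Y) = Y + 154 = 154 + Y)
(w(-119, -73) + 18353)/(-30564 + 22213) = ((154 - 73) + 18353)/(-30564 + 22213) = (81 + 18353)/(-8351) = 18434*(-1/8351) = -18434/8351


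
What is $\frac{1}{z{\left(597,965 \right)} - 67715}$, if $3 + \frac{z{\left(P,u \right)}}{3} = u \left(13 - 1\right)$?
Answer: $- \frac{1}{32984} \approx -3.0318 \cdot 10^{-5}$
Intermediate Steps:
$z{\left(P,u \right)} = -9 + 36 u$ ($z{\left(P,u \right)} = -9 + 3 u \left(13 - 1\right) = -9 + 3 u 12 = -9 + 3 \cdot 12 u = -9 + 36 u$)
$\frac{1}{z{\left(597,965 \right)} - 67715} = \frac{1}{\left(-9 + 36 \cdot 965\right) - 67715} = \frac{1}{\left(-9 + 34740\right) + \left(-393974 + 326259\right)} = \frac{1}{34731 - 67715} = \frac{1}{-32984} = - \frac{1}{32984}$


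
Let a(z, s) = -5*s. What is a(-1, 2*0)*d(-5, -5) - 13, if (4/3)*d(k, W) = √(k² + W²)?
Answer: -13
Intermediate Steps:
d(k, W) = 3*√(W² + k²)/4 (d(k, W) = 3*√(k² + W²)/4 = 3*√(W² + k²)/4)
a(-1, 2*0)*d(-5, -5) - 13 = (-10*0)*(3*√((-5)² + (-5)²)/4) - 13 = (-5*0)*(3*√(25 + 25)/4) - 13 = 0*(3*√50/4) - 13 = 0*(3*(5*√2)/4) - 13 = 0*(15*√2/4) - 13 = 0 - 13 = -13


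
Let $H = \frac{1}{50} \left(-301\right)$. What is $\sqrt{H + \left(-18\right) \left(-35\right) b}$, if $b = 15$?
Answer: $\frac{\sqrt{944398}}{10} \approx 97.18$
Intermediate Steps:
$H = - \frac{301}{50}$ ($H = \frac{1}{50} \left(-301\right) = - \frac{301}{50} \approx -6.02$)
$\sqrt{H + \left(-18\right) \left(-35\right) b} = \sqrt{- \frac{301}{50} + \left(-18\right) \left(-35\right) 15} = \sqrt{- \frac{301}{50} + 630 \cdot 15} = \sqrt{- \frac{301}{50} + 9450} = \sqrt{\frac{472199}{50}} = \frac{\sqrt{944398}}{10}$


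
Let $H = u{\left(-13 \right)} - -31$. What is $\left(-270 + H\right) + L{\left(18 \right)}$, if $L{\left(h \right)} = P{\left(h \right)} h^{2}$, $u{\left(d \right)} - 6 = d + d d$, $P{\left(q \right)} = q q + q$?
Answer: $110731$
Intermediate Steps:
$P{\left(q \right)} = q + q^{2}$ ($P{\left(q \right)} = q^{2} + q = q + q^{2}$)
$u{\left(d \right)} = 6 + d + d^{2}$ ($u{\left(d \right)} = 6 + \left(d + d d\right) = 6 + \left(d + d^{2}\right) = 6 + d + d^{2}$)
$H = 193$ ($H = \left(6 - 13 + \left(-13\right)^{2}\right) - -31 = \left(6 - 13 + 169\right) + 31 = 162 + 31 = 193$)
$L{\left(h \right)} = h^{3} \left(1 + h\right)$ ($L{\left(h \right)} = h \left(1 + h\right) h^{2} = h^{3} \left(1 + h\right)$)
$\left(-270 + H\right) + L{\left(18 \right)} = \left(-270 + 193\right) + 18^{3} \left(1 + 18\right) = -77 + 5832 \cdot 19 = -77 + 110808 = 110731$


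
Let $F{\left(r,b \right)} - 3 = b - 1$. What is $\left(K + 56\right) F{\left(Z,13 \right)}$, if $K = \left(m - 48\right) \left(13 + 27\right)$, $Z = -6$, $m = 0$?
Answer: $-27960$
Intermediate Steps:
$F{\left(r,b \right)} = 2 + b$ ($F{\left(r,b \right)} = 3 + \left(b - 1\right) = 3 + \left(-1 + b\right) = 2 + b$)
$K = -1920$ ($K = \left(0 - 48\right) \left(13 + 27\right) = \left(-48\right) 40 = -1920$)
$\left(K + 56\right) F{\left(Z,13 \right)} = \left(-1920 + 56\right) \left(2 + 13\right) = \left(-1864\right) 15 = -27960$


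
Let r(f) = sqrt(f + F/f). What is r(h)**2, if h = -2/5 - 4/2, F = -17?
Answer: 281/60 ≈ 4.6833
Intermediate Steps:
h = -12/5 (h = -2*1/5 - 4*1/2 = -2/5 - 2 = -12/5 ≈ -2.4000)
r(f) = sqrt(f - 17/f)
r(h)**2 = (sqrt(-12/5 - 17/(-12/5)))**2 = (sqrt(-12/5 - 17*(-5/12)))**2 = (sqrt(-12/5 + 85/12))**2 = (sqrt(281/60))**2 = (sqrt(4215)/30)**2 = 281/60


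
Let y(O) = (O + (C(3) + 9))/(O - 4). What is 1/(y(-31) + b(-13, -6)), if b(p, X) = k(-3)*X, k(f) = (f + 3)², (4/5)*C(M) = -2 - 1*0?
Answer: 10/7 ≈ 1.4286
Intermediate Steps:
C(M) = -5/2 (C(M) = 5*(-2 - 1*0)/4 = 5*(-2 + 0)/4 = (5/4)*(-2) = -5/2)
k(f) = (3 + f)²
b(p, X) = 0 (b(p, X) = (3 - 3)²*X = 0²*X = 0*X = 0)
y(O) = (13/2 + O)/(-4 + O) (y(O) = (O + (-5/2 + 9))/(O - 4) = (O + 13/2)/(-4 + O) = (13/2 + O)/(-4 + O))
1/(y(-31) + b(-13, -6)) = 1/((13/2 - 31)/(-4 - 31) + 0) = 1/(-49/2/(-35) + 0) = 1/(-1/35*(-49/2) + 0) = 1/(7/10 + 0) = 1/(7/10) = 10/7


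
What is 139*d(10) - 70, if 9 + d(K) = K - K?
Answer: -1321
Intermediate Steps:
d(K) = -9 (d(K) = -9 + (K - K) = -9 + 0 = -9)
139*d(10) - 70 = 139*(-9) - 70 = -1251 - 70 = -1321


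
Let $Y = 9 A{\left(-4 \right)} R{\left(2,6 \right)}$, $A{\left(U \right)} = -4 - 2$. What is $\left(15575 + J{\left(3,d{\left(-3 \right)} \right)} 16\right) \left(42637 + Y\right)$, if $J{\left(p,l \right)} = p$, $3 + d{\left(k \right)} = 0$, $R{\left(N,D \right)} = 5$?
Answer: $661899641$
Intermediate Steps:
$d{\left(k \right)} = -3$ ($d{\left(k \right)} = -3 + 0 = -3$)
$A{\left(U \right)} = -6$ ($A{\left(U \right)} = -4 - 2 = -6$)
$Y = -270$ ($Y = 9 \left(-6\right) 5 = \left(-54\right) 5 = -270$)
$\left(15575 + J{\left(3,d{\left(-3 \right)} \right)} 16\right) \left(42637 + Y\right) = \left(15575 + 3 \cdot 16\right) \left(42637 - 270\right) = \left(15575 + 48\right) 42367 = 15623 \cdot 42367 = 661899641$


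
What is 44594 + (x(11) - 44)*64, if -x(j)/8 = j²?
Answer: -20174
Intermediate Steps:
x(j) = -8*j²
44594 + (x(11) - 44)*64 = 44594 + (-8*11² - 44)*64 = 44594 + (-8*121 - 44)*64 = 44594 + (-968 - 44)*64 = 44594 - 1012*64 = 44594 - 64768 = -20174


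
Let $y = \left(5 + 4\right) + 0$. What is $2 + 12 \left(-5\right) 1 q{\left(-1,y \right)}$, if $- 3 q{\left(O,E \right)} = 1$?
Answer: $22$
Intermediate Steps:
$y = 9$ ($y = 9 + 0 = 9$)
$q{\left(O,E \right)} = - \frac{1}{3}$ ($q{\left(O,E \right)} = \left(- \frac{1}{3}\right) 1 = - \frac{1}{3}$)
$2 + 12 \left(-5\right) 1 q{\left(-1,y \right)} = 2 + 12 \left(-5\right) 1 \left(- \frac{1}{3}\right) = 2 + 12 \left(\left(-5\right) \left(- \frac{1}{3}\right)\right) = 2 + 12 \cdot \frac{5}{3} = 2 + 20 = 22$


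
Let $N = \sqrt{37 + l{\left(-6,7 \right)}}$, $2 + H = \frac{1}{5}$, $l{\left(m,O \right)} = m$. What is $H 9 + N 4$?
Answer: $- \frac{81}{5} + 4 \sqrt{31} \approx 6.0711$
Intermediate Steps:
$H = - \frac{9}{5}$ ($H = -2 + \frac{1}{5} = - \frac{9}{5} \approx -1.8$)
$N = \sqrt{31}$ ($N = \sqrt{37 - 6} = \sqrt{31} \approx 5.5678$)
$H 9 + N 4 = \left(- \frac{9}{5}\right) 9 + \sqrt{31} \cdot 4 = - \frac{81}{5} + 4 \sqrt{31}$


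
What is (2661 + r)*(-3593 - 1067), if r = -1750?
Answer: -4245260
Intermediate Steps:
(2661 + r)*(-3593 - 1067) = (2661 - 1750)*(-3593 - 1067) = 911*(-4660) = -4245260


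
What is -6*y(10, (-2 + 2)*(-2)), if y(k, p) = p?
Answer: 0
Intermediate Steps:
-6*y(10, (-2 + 2)*(-2)) = -6*(-2 + 2)*(-2) = -6*0*(-2) = -6*0 = -1*0 = 0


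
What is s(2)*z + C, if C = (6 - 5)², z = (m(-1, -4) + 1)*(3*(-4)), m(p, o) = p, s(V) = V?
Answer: 1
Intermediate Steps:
z = 0 (z = (-1 + 1)*(3*(-4)) = 0*(-12) = 0)
C = 1 (C = 1² = 1)
s(2)*z + C = 2*0 + 1 = 0 + 1 = 1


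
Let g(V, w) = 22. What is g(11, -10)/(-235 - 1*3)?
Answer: -11/119 ≈ -0.092437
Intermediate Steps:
g(11, -10)/(-235 - 1*3) = 22/(-235 - 1*3) = 22/(-235 - 3) = 22/(-238) = 22*(-1/238) = -11/119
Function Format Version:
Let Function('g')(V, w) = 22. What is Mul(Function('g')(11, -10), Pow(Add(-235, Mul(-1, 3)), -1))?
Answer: Rational(-11, 119) ≈ -0.092437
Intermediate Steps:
Mul(Function('g')(11, -10), Pow(Add(-235, Mul(-1, 3)), -1)) = Mul(22, Pow(Add(-235, Mul(-1, 3)), -1)) = Mul(22, Pow(Add(-235, -3), -1)) = Mul(22, Pow(-238, -1)) = Mul(22, Rational(-1, 238)) = Rational(-11, 119)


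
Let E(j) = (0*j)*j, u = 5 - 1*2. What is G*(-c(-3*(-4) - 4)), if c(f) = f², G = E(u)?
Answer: 0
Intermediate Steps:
u = 3 (u = 5 - 2 = 3)
E(j) = 0 (E(j) = 0*j = 0)
G = 0
G*(-c(-3*(-4) - 4)) = 0*(-(-3*(-4) - 4)²) = 0*(-(12 - 4)²) = 0*(-1*8²) = 0*(-1*64) = 0*(-64) = 0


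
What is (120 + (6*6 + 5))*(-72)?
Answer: -11592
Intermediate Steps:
(120 + (6*6 + 5))*(-72) = (120 + (36 + 5))*(-72) = (120 + 41)*(-72) = 161*(-72) = -11592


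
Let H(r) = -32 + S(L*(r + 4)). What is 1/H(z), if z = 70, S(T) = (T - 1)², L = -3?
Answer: 1/49697 ≈ 2.0122e-5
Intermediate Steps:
S(T) = (-1 + T)²
H(r) = -32 + (-13 - 3*r)² (H(r) = -32 + (-1 - 3*(r + 4))² = -32 + (-1 - 3*(4 + r))² = -32 + (-1 + (-12 - 3*r))² = -32 + (-13 - 3*r)²)
1/H(z) = 1/(-32 + (13 + 3*70)²) = 1/(-32 + (13 + 210)²) = 1/(-32 + 223²) = 1/(-32 + 49729) = 1/49697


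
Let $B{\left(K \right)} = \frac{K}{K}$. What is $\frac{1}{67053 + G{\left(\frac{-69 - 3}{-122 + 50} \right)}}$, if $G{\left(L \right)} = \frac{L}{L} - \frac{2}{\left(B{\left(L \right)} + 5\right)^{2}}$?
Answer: $\frac{18}{1206971} \approx 1.4913 \cdot 10^{-5}$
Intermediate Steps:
$B{\left(K \right)} = 1$
$G{\left(L \right)} = \frac{17}{18}$ ($G{\left(L \right)} = \frac{L}{L} - \frac{2}{\left(1 + 5\right)^{2}} = 1 - \frac{2}{6^{2}} = 1 - \frac{2}{36} = 1 - \frac{1}{18} = \frac{17}{18}$)
$\frac{1}{67053 + G{\left(\frac{-69 - 3}{-122 + 50} \right)}} = \frac{1}{67053 + \frac{17}{18}} = \frac{1}{\frac{1206971}{18}} = \frac{18}{1206971}$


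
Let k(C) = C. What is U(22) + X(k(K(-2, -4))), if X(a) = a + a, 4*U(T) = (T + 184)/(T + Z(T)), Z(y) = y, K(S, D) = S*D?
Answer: 1511/88 ≈ 17.170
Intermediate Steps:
K(S, D) = D*S
U(T) = (184 + T)/(8*T) (U(T) = ((T + 184)/(T + T))/4 = ((184 + T)/((2*T)))/4 = ((184 + T)*(1/(2*T)))/4 = ((184 + T)/(2*T))/4 = (184 + T)/(8*T))
X(a) = 2*a
U(22) + X(k(K(-2, -4))) = (⅛)*(184 + 22)/22 + 2*(-4*(-2)) = (⅛)*(1/22)*206 + 2*8 = 103/88 + 16 = 1511/88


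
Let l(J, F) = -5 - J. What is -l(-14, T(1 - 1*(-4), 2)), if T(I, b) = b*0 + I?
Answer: -9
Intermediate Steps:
T(I, b) = I (T(I, b) = 0 + I = I)
-l(-14, T(1 - 1*(-4), 2)) = -(-5 - 1*(-14)) = -(-5 + 14) = -1*9 = -9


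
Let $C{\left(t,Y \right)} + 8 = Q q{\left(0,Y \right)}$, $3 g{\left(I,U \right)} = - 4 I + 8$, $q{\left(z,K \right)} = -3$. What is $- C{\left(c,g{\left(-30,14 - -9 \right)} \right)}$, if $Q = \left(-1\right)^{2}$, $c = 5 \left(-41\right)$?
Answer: $11$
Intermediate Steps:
$c = -205$
$Q = 1$
$g{\left(I,U \right)} = \frac{8}{3} - \frac{4 I}{3}$ ($g{\left(I,U \right)} = \frac{- 4 I + 8}{3} = \frac{8 - 4 I}{3} = \frac{8}{3} - \frac{4 I}{3}$)
$C{\left(t,Y \right)} = -11$ ($C{\left(t,Y \right)} = -8 + 1 \left(-3\right) = -8 - 3 = -11$)
$- C{\left(c,g{\left(-30,14 - -9 \right)} \right)} = \left(-1\right) \left(-11\right) = 11$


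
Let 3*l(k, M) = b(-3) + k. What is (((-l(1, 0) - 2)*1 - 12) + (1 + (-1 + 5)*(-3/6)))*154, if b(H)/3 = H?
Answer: -5698/3 ≈ -1899.3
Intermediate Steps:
b(H) = 3*H
l(k, M) = -3 + k/3 (l(k, M) = (3*(-3) + k)/3 = (-9 + k)/3 = -3 + k/3)
(((-l(1, 0) - 2)*1 - 12) + (1 + (-1 + 5)*(-3/6)))*154 = (((-(-3 + (1/3)*1) - 2)*1 - 12) + (1 + (-1 + 5)*(-3/6)))*154 = (((-(-3 + 1/3) - 2)*1 - 12) + (1 + 4*(-3*1/6)))*154 = (((-1*(-8/3) - 2)*1 - 12) + (1 + 4*(-1/2)))*154 = (((8/3 - 2)*1 - 12) + (1 - 2))*154 = (((2/3)*1 - 12) - 1)*154 = ((2/3 - 12) - 1)*154 = (-34/3 - 1)*154 = -37/3*154 = -5698/3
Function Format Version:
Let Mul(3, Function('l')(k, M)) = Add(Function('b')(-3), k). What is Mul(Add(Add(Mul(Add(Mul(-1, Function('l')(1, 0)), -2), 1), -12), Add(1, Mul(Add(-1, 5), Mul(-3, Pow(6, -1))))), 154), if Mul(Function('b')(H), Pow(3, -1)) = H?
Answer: Rational(-5698, 3) ≈ -1899.3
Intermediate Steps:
Function('b')(H) = Mul(3, H)
Function('l')(k, M) = Add(-3, Mul(Rational(1, 3), k)) (Function('l')(k, M) = Mul(Rational(1, 3), Add(Mul(3, -3), k)) = Mul(Rational(1, 3), Add(-9, k)) = Add(-3, Mul(Rational(1, 3), k)))
Mul(Add(Add(Mul(Add(Mul(-1, Function('l')(1, 0)), -2), 1), -12), Add(1, Mul(Add(-1, 5), Mul(-3, Pow(6, -1))))), 154) = Mul(Add(Add(Mul(Add(Mul(-1, Add(-3, Mul(Rational(1, 3), 1))), -2), 1), -12), Add(1, Mul(Add(-1, 5), Mul(-3, Pow(6, -1))))), 154) = Mul(Add(Add(Mul(Add(Mul(-1, Add(-3, Rational(1, 3))), -2), 1), -12), Add(1, Mul(4, Mul(-3, Rational(1, 6))))), 154) = Mul(Add(Add(Mul(Add(Mul(-1, Rational(-8, 3)), -2), 1), -12), Add(1, Mul(4, Rational(-1, 2)))), 154) = Mul(Add(Add(Mul(Add(Rational(8, 3), -2), 1), -12), Add(1, -2)), 154) = Mul(Add(Add(Mul(Rational(2, 3), 1), -12), -1), 154) = Mul(Add(Add(Rational(2, 3), -12), -1), 154) = Mul(Add(Rational(-34, 3), -1), 154) = Mul(Rational(-37, 3), 154) = Rational(-5698, 3)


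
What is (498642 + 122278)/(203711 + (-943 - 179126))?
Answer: 310460/11821 ≈ 26.263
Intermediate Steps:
(498642 + 122278)/(203711 + (-943 - 179126)) = 620920/(203711 - 180069) = 620920/23642 = 620920*(1/23642) = 310460/11821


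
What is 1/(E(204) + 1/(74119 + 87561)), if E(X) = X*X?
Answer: 161680/6728474881 ≈ 2.4029e-5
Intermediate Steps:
E(X) = X²
1/(E(204) + 1/(74119 + 87561)) = 1/(204² + 1/(74119 + 87561)) = 1/(41616 + 1/161680) = 1/(6728474881/161680) = 161680/6728474881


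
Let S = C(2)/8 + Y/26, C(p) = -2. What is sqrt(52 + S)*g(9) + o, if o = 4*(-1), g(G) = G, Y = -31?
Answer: -4 + 9*sqrt(34177)/26 ≈ 59.994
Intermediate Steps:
S = -75/52 (S = -2/8 - 31/26 = -2*1/8 - 31*1/26 = -1/4 - 31/26 = -75/52 ≈ -1.4423)
o = -4
sqrt(52 + S)*g(9) + o = sqrt(52 - 75/52)*9 - 4 = sqrt(2629/52)*9 - 4 = (sqrt(34177)/26)*9 - 4 = 9*sqrt(34177)/26 - 4 = -4 + 9*sqrt(34177)/26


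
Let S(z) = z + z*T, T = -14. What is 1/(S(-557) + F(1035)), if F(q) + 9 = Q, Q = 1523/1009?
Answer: 1009/7298611 ≈ 0.00013825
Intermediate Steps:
Q = 1523/1009 (Q = 1523*(1/1009) = 1523/1009 ≈ 1.5094)
F(q) = -7558/1009 (F(q) = -9 + 1523/1009 = -7558/1009)
S(z) = -13*z (S(z) = z + z*(-14) = z - 14*z = -13*z)
1/(S(-557) + F(1035)) = 1/(-13*(-557) - 7558/1009) = 1/(7241 - 7558/1009) = 1/(7298611/1009) = 1009/7298611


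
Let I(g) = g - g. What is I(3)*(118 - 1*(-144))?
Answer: 0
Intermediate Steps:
I(g) = 0
I(3)*(118 - 1*(-144)) = 0*(118 - 1*(-144)) = 0*(118 + 144) = 0*262 = 0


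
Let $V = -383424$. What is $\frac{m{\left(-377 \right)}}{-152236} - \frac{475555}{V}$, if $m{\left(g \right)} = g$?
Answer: $\frac{18135285457}{14592734016} \approx 1.2428$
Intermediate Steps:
$\frac{m{\left(-377 \right)}}{-152236} - \frac{475555}{V} = - \frac{377}{-152236} - \frac{475555}{-383424} = \left(-377\right) \left(- \frac{1}{152236}\right) - - \frac{475555}{383424} = \frac{377}{152236} + \frac{475555}{383424} = \frac{18135285457}{14592734016}$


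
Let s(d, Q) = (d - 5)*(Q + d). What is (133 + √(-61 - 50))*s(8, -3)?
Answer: 1995 + 15*I*√111 ≈ 1995.0 + 158.03*I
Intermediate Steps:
s(d, Q) = (-5 + d)*(Q + d)
(133 + √(-61 - 50))*s(8, -3) = (133 + √(-61 - 50))*(8² - 5*(-3) - 5*8 - 3*8) = (133 + √(-111))*(64 + 15 - 40 - 24) = (133 + I*√111)*15 = 1995 + 15*I*√111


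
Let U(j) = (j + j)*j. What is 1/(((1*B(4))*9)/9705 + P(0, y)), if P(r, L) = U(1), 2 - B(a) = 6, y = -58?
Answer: 3235/6458 ≈ 0.50093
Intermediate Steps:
B(a) = -4 (B(a) = 2 - 1*6 = 2 - 6 = -4)
U(j) = 2*j² (U(j) = (2*j)*j = 2*j²)
P(r, L) = 2 (P(r, L) = 2*1² = 2*1 = 2)
1/(((1*B(4))*9)/9705 + P(0, y)) = 1/(((1*(-4))*9)/9705 + 2) = 1/(-4*9*(1/9705) + 2) = 1/(-36*1/9705 + 2) = 1/(-12/3235 + 2) = 1/(6458/3235) = 3235/6458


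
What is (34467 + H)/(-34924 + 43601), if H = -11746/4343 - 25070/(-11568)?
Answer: 865794507545/217965476424 ≈ 3.9722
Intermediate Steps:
H = -13499359/25119912 (H = -11746*1/4343 - 25070*(-1/11568) = -11746/4343 + 12535/5784 = -13499359/25119912 ≈ -0.53740)
(34467 + H)/(-34924 + 43601) = (34467 - 13499359/25119912)/(-34924 + 43601) = (865794507545/25119912)/8677 = (865794507545/25119912)*(1/8677) = 865794507545/217965476424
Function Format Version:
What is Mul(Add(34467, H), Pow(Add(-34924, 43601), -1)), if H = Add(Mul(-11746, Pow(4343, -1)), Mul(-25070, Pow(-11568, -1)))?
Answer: Rational(865794507545, 217965476424) ≈ 3.9722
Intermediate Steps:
H = Rational(-13499359, 25119912) (H = Add(Mul(-11746, Rational(1, 4343)), Mul(-25070, Rational(-1, 11568))) = Add(Rational(-11746, 4343), Rational(12535, 5784)) = Rational(-13499359, 25119912) ≈ -0.53740)
Mul(Add(34467, H), Pow(Add(-34924, 43601), -1)) = Mul(Add(34467, Rational(-13499359, 25119912)), Pow(Add(-34924, 43601), -1)) = Mul(Rational(865794507545, 25119912), Pow(8677, -1)) = Mul(Rational(865794507545, 25119912), Rational(1, 8677)) = Rational(865794507545, 217965476424)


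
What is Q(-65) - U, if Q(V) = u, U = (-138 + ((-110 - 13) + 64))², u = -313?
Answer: -39122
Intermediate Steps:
U = 38809 (U = (-138 + (-123 + 64))² = (-138 - 59)² = (-197)² = 38809)
Q(V) = -313
Q(-65) - U = -313 - 1*38809 = -313 - 38809 = -39122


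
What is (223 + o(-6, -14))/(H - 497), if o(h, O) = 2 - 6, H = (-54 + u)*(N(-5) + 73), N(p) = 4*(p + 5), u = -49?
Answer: -73/2672 ≈ -0.027320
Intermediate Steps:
N(p) = 20 + 4*p (N(p) = 4*(5 + p) = 20 + 4*p)
H = -7519 (H = (-54 - 49)*((20 + 4*(-5)) + 73) = -103*((20 - 20) + 73) = -103*(0 + 73) = -103*73 = -7519)
o(h, O) = -4
(223 + o(-6, -14))/(H - 497) = (223 - 4)/(-7519 - 497) = 219/(-8016) = 219*(-1/8016) = -73/2672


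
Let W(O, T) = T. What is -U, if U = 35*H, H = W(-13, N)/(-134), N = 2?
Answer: 35/67 ≈ 0.52239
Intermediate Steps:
H = -1/67 (H = 2/(-134) = 2*(-1/134) = -1/67 ≈ -0.014925)
U = -35/67 (U = 35*(-1/67) = -35/67 ≈ -0.52239)
-U = -1*(-35/67) = 35/67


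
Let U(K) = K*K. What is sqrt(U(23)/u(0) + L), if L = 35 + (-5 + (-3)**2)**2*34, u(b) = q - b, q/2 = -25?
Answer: sqrt(56842)/10 ≈ 23.842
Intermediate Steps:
q = -50 (q = 2*(-25) = -50)
u(b) = -50 - b
L = 579 (L = 35 + (-5 + 9)**2*34 = 35 + 4**2*34 = 35 + 16*34 = 35 + 544 = 579)
U(K) = K**2
sqrt(U(23)/u(0) + L) = sqrt(23**2/(-50 - 1*0) + 579) = sqrt(529/(-50 + 0) + 579) = sqrt(529/(-50) + 579) = sqrt(529*(-1/50) + 579) = sqrt(-529/50 + 579) = sqrt(28421/50) = sqrt(56842)/10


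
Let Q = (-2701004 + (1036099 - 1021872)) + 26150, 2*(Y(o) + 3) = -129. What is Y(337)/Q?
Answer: 135/5321254 ≈ 2.5370e-5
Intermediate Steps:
Y(o) = -135/2 (Y(o) = -3 + (½)*(-129) = -3 - 129/2 = -135/2)
Q = -2660627 (Q = (-2701004 + 14227) + 26150 = -2686777 + 26150 = -2660627)
Y(337)/Q = -135/2/(-2660627) = -135/2*(-1/2660627) = 135/5321254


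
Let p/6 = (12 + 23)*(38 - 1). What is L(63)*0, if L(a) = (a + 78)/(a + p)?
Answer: 0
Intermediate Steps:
p = 7770 (p = 6*((12 + 23)*(38 - 1)) = 6*(35*37) = 6*1295 = 7770)
L(a) = (78 + a)/(7770 + a) (L(a) = (a + 78)/(a + 7770) = (78 + a)/(7770 + a))
L(63)*0 = ((78 + 63)/(7770 + 63))*0 = (141/7833)*0 = ((1/7833)*141)*0 = (47/2611)*0 = 0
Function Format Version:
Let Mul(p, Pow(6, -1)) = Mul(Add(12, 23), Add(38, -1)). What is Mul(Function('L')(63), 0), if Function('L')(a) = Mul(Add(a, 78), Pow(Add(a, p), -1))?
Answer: 0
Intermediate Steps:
p = 7770 (p = Mul(6, Mul(Add(12, 23), Add(38, -1))) = Mul(6, Mul(35, 37)) = Mul(6, 1295) = 7770)
Function('L')(a) = Mul(Pow(Add(7770, a), -1), Add(78, a)) (Function('L')(a) = Mul(Add(a, 78), Pow(Add(a, 7770), -1)) = Mul(Add(78, a), Pow(Add(7770, a), -1)) = Mul(Pow(Add(7770, a), -1), Add(78, a)))
Mul(Function('L')(63), 0) = Mul(Mul(Pow(Add(7770, 63), -1), Add(78, 63)), 0) = Mul(Mul(Pow(7833, -1), 141), 0) = Mul(Mul(Rational(1, 7833), 141), 0) = Mul(Rational(47, 2611), 0) = 0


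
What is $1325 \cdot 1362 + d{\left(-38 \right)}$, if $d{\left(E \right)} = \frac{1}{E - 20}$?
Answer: $\frac{104669699}{58} \approx 1.8047 \cdot 10^{6}$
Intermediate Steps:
$d{\left(E \right)} = \frac{1}{-20 + E}$
$1325 \cdot 1362 + d{\left(-38 \right)} = 1325 \cdot 1362 + \frac{1}{-20 - 38} = 1804650 + \frac{1}{-58} = 1804650 - \frac{1}{58} = \frac{104669699}{58}$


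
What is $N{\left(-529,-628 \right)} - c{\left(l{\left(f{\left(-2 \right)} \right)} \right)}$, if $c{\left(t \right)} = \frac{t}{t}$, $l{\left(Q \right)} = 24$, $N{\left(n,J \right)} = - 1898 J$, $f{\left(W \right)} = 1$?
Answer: $1191943$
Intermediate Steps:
$c{\left(t \right)} = 1$
$N{\left(-529,-628 \right)} - c{\left(l{\left(f{\left(-2 \right)} \right)} \right)} = \left(-1898\right) \left(-628\right) - 1 = 1191944 - 1 = 1191943$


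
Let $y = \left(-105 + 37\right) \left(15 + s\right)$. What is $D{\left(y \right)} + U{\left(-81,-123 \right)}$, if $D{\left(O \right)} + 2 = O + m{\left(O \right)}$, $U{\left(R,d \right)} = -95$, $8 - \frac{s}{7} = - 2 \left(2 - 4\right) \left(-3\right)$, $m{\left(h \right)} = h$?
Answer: $-21177$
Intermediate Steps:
$s = 140$ ($s = 56 - 7 - 2 \left(2 - 4\right) \left(-3\right) = 56 - 7 \left(-2\right) \left(-2\right) \left(-3\right) = 56 - 7 \cdot 4 \left(-3\right) = 56 - -84 = 56 + 84 = 140$)
$y = -10540$ ($y = \left(-105 + 37\right) \left(15 + 140\right) = \left(-68\right) 155 = -10540$)
$D{\left(O \right)} = -2 + 2 O$ ($D{\left(O \right)} = -2 + \left(O + O\right) = -2 + 2 O$)
$D{\left(y \right)} + U{\left(-81,-123 \right)} = \left(-2 + 2 \left(-10540\right)\right) - 95 = \left(-2 - 21080\right) - 95 = -21082 - 95 = -21177$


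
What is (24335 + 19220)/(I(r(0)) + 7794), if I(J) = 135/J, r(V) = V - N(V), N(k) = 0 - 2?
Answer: 87110/15723 ≈ 5.5403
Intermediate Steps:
N(k) = -2
r(V) = 2 + V (r(V) = V - 1*(-2) = V + 2 = 2 + V)
(24335 + 19220)/(I(r(0)) + 7794) = (24335 + 19220)/(135/(2 + 0) + 7794) = 43555/(135/2 + 7794) = 43555/(15723/2) = 43555*(2/15723) = 87110/15723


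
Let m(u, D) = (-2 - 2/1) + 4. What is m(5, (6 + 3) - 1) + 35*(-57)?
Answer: -1995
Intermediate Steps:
m(u, D) = 0 (m(u, D) = (-2 - 2*1) + 4 = (-2 - 2) + 4 = -4 + 4 = 0)
m(5, (6 + 3) - 1) + 35*(-57) = 0 + 35*(-57) = 0 - 1995 = -1995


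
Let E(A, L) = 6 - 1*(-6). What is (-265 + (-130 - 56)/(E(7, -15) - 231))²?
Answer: 371834089/5329 ≈ 69776.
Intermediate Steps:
E(A, L) = 12 (E(A, L) = 6 + 6 = 12)
(-265 + (-130 - 56)/(E(7, -15) - 231))² = (-265 + (-130 - 56)/(12 - 231))² = (-265 - 186/(-219))² = (-265 - 186*(-1/219))² = (-265 + 62/73)² = (-19283/73)² = 371834089/5329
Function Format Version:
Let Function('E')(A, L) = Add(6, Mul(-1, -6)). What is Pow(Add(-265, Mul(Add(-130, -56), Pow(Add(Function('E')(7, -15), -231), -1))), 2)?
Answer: Rational(371834089, 5329) ≈ 69776.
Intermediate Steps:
Function('E')(A, L) = 12 (Function('E')(A, L) = Add(6, 6) = 12)
Pow(Add(-265, Mul(Add(-130, -56), Pow(Add(Function('E')(7, -15), -231), -1))), 2) = Pow(Add(-265, Mul(Add(-130, -56), Pow(Add(12, -231), -1))), 2) = Pow(Add(-265, Mul(-186, Pow(-219, -1))), 2) = Pow(Add(-265, Mul(-186, Rational(-1, 219))), 2) = Pow(Add(-265, Rational(62, 73)), 2) = Pow(Rational(-19283, 73), 2) = Rational(371834089, 5329)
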